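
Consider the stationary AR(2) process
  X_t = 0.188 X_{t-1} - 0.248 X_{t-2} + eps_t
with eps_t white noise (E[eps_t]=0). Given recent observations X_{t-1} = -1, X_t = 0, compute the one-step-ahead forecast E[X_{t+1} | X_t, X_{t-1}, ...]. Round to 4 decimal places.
E[X_{t+1} \mid \mathcal F_t] = 0.2480

For an AR(p) model X_t = c + sum_i phi_i X_{t-i} + eps_t, the
one-step-ahead conditional mean is
  E[X_{t+1} | X_t, ...] = c + sum_i phi_i X_{t+1-i}.
Substitute known values:
  E[X_{t+1} | ...] = (0.188) * (0) + (-0.248) * (-1)
                   = 0.2480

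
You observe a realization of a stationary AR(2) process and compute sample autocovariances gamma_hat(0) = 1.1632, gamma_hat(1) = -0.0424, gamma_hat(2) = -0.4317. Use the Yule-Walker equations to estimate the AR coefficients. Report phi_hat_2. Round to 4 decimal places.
\hat\phi_{2} = -0.3730

The Yule-Walker equations for an AR(p) process read, in matrix form,
  Gamma_p phi = r_p,   with   (Gamma_p)_{ij} = gamma(|i - j|),
                       (r_p)_i = gamma(i),   i,j = 1..p.
Substitute the sample gammas (Toeplitz matrix and right-hand side of size 2):
  Gamma_p = [[1.1632, -0.0424], [-0.0424, 1.1632]]
  r_p     = [-0.0424, -0.4317]
Written out:
  1.1632 phi_1 - 0.0424 phi_2 = -0.0424
  -0.0424 phi_1 + 1.1632 phi_2 = -0.4317
Solve by Cramer's rule:
  det = gamma(0)^2 - gamma(1)^2 = (1.1632)^2 - (-0.0424)^2 = 1.35303424 - 0.00179776 = 1.35123648
  phi_hat_1 = [gamma(1) gamma(0) - gamma(1) gamma(2)] / det = [(-0.0424)(1.1632) - (-0.0424)(-0.4317)] / 1.35123648 = -0.06762376 / 1.35123648 = -0.05
  phi_hat_2 = [gamma(0) gamma(2) - gamma(1)^2] / det = [(1.1632)(-0.4317) - (-0.0424)^2] / 1.35123648 = -0.5039512 / 1.35123648 = -0.373
So phi_hat = [-0.0500, -0.3730].
Therefore phi_hat_2 = -0.3730.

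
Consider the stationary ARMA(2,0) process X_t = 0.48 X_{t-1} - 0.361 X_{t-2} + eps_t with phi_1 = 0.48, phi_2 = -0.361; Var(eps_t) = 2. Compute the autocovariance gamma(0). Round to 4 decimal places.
\gamma(0) = 2.6264

Multiply the model equation by X_{t-k} and take expectations. With theta_0 = psi_0 = 1 and psi_j the MA(infinity) weights, this gives
  gamma(k) - sum_i phi_i gamma(k-i) = c_k,
  c_k = sigma^2 * sum_{j=k..q} theta_j psi_{j-k}   (c_k = 0 for k > q),
using gamma(-m) = gamma(m).
Pure AR (q = 0): c_0 = sigma^2 = 2, c_k = 0 for k >= 1.
Equations for k = 0, 1, 2 (AR order 2, c_2 = 0):
  (E0) gamma(0) = phi_1 gamma(1) + phi_2 gamma(2) + c_0
  (E1) gamma(1) = phi_1 gamma(0) + phi_2 gamma(1) + c_1
  (E2) gamma(2) = phi_1 gamma(1) + phi_2 gamma(0)
From (E1): gamma(1) = A gamma(0) + B with
  A = phi_1 / (1 - phi_2) = 0.48 / 1.361 = 0.352682,   B = c_1 / (1 - phi_2) = 0 / 1.361 = 0.
Insert (E2) into (E0): gamma(0) (1 - phi_2^2) = phi_1 (1 + phi_2) gamma(1) + c_0.
  phi_1 (1 + phi_2) = (0.48)(0.639) = 0.30672,   1 - phi_2^2 = 0.869679.
Replace gamma(1) by A gamma(0) + B and collect gamma(0):
  gamma(0) [0.869679 - (0.30672)(0.352682)] = c_0 = 2
  gamma(0) * 0.761504 = 2
  gamma(0) = 2 / 0.761504 = 2.62638.
Therefore gamma(0) = 2.6264 (to 4 decimal places).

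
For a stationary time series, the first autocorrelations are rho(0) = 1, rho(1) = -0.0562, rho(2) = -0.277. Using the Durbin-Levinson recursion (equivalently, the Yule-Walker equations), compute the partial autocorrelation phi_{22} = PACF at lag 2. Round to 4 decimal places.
\phi_{22} = -0.2810

The PACF at lag k is phi_{kk}, the last component of the solution
to the Yule-Walker system G_k phi = r_k where
  (G_k)_{ij} = rho(|i - j|), (r_k)_i = rho(i), i,j = 1..k.
Equivalently, Durbin-Levinson gives phi_{kk} iteratively:
  phi_{11} = rho(1)
  phi_{kk} = [rho(k) - sum_{j=1..k-1} phi_{k-1,j} rho(k-j)]
            / [1 - sum_{j=1..k-1} phi_{k-1,j} rho(j)],
  phi_{k,j} = phi_{k-1,j} - phi_{kk} phi_{k-1,k-j},  j = 1..k-1.
Step k = 1:
  phi_11 = rho(1) = -0.0562.
Step k = 2:
  phi_22 = [rho(2) - phi_11 rho(1)] / [1 - phi_11 rho(1)] = [-0.277 - (-0.0562)(-0.0562)] / [1 - (-0.0562)(-0.0562)]
         = -0.28015844 / 0.99684156 = -0.281.
Therefore phi_{22} = -0.2810.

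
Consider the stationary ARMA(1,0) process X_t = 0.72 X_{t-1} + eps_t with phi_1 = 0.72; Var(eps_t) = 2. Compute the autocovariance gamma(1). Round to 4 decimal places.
\gamma(1) = 2.9900

Multiply the model equation by X_{t-k} and take expectations. With theta_0 = psi_0 = 1 and psi_j the MA(infinity) weights, this gives
  gamma(k) - sum_i phi_i gamma(k-i) = c_k,
  c_k = sigma^2 * sum_{j=k..q} theta_j psi_{j-k}   (c_k = 0 for k > q),
using gamma(-m) = gamma(m).
Pure AR (q = 0): c_0 = sigma^2 = 2, c_k = 0 for k >= 1.
Equations for k = 0 and k = 1 (AR order 1):
  gamma(0) = phi_1 gamma(1) + c_0
  gamma(1) = phi_1 gamma(0) + c_1
Substituting the second into the first: gamma(0) (1 - phi_1^2) = c_0 + phi_1 c_1, so
  gamma(0) = c_0 / (1 - phi_1^2) = 2 / (1 - (0.72)^2) = 2 / 0.4816 = 4.152824.
  gamma(1) = phi_1 gamma(0) = (0.72)(4.152824) = 2.990033.
Therefore gamma(1) = 2.9900 (to 4 decimal places).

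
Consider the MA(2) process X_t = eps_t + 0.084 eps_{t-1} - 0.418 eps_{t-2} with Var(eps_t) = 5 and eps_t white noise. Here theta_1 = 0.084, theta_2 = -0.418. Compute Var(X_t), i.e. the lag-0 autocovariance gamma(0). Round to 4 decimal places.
\gamma(0) = 5.9089

For an MA(q) process X_t = eps_t + sum_i theta_i eps_{t-i} with
Var(eps_t) = sigma^2, the variance is
  gamma(0) = sigma^2 * (1 + sum_i theta_i^2).
  sum_i theta_i^2 = (0.084)^2 + (-0.418)^2 = 0.007056 + 0.174724 = 0.18178.
  gamma(0) = 5 * (1 + 0.18178) = 5 * 1.18178 = 5.9089.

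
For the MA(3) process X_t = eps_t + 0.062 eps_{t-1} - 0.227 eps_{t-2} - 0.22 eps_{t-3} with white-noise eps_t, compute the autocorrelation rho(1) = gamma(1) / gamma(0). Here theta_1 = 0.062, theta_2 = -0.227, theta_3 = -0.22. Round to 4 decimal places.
\rho(1) = 0.0887

For an MA(q) process with theta_0 = 1, the autocovariance is
  gamma(k) = sigma^2 * sum_{i=0..q-k} theta_i * theta_{i+k},
and rho(k) = gamma(k) / gamma(0). Sigma^2 cancels.
  numerator   = (1)*(0.062) + (0.062)*(-0.227) + (-0.227)*(-0.22) = 0.097866.
  denominator = (1)^2 + (0.062)^2 + (-0.227)^2 + (-0.22)^2 = 1.103773.
  rho(1) = 0.097866 / 1.103773 = 0.0887.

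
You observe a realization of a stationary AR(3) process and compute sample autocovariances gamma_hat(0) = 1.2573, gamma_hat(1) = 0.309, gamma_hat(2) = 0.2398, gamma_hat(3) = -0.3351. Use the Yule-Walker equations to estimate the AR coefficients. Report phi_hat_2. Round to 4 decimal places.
\hat\phi_{2} = 0.2170

The Yule-Walker equations for an AR(p) process read, in matrix form,
  Gamma_p phi = r_p,   with   (Gamma_p)_{ij} = gamma(|i - j|),
                       (r_p)_i = gamma(i),   i,j = 1..p.
Substitute the sample gammas (Toeplitz matrix and right-hand side of size 3):
  Gamma_p = [[1.2573, 0.309, 0.2398], [0.309, 1.2573, 0.309], [0.2398, 0.309, 1.2573]]
  r_p     = [0.309, 0.2398, -0.3351]
Written out (R1..R3):
  (R1) 1.2573 phi_1 + 0.309 phi_2 + 0.2398 phi_3 = 0.309
  (R2) 0.309 phi_1 + 1.2573 phi_2 + 0.309 phi_3 = 0.2398
  (R3) 0.2398 phi_1 + 0.309 phi_2 + 1.2573 phi_3 = -0.3351
Gaussian elimination:
  R2 <- R2 - (0.309/1.2573) R1 = R2 - (0.245765) R1:  1.181359 phi_2 + 0.250066 phi_3 = 0.163859
  R3 <- R3 - (0.2398/1.2573) R1 = R3 - (0.190726) R1:  0.250066 phi_2 + 1.211564 phi_3 = -0.394034
  R3 <- R3 - (0.250066/1.181359) R2 = R3 - (0.211676) R2:  1.158631 phi_3 = -0.428719
Back-substitution:
  phi_hat_3 = -0.428719 / 1.158631 = -0.370022
  phi_hat_2 = (0.163859 - (0.250066)(-0.370022)) / 1.181359 = 0.217029
  phi_hat_1 = (0.309 - (0.309)(0.217029) - (0.2398)(-0.370022)) / 1.2573 = 0.263
So phi_hat = [0.2630, 0.2170, -0.3700].
Therefore phi_hat_2 = 0.2170.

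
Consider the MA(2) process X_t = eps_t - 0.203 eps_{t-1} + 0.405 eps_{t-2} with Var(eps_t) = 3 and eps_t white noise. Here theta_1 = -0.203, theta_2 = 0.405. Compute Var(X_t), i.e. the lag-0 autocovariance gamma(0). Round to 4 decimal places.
\gamma(0) = 3.6157

For an MA(q) process X_t = eps_t + sum_i theta_i eps_{t-i} with
Var(eps_t) = sigma^2, the variance is
  gamma(0) = sigma^2 * (1 + sum_i theta_i^2).
  sum_i theta_i^2 = (-0.203)^2 + (0.405)^2 = 0.041209 + 0.164025 = 0.205234.
  gamma(0) = 3 * (1 + 0.205234) = 3 * 1.205234 = 3.615702, which rounds to 3.6157.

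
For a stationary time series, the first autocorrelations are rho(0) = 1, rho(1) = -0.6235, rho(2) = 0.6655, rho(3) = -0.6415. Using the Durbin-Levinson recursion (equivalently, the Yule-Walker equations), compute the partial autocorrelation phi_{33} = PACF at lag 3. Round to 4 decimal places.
\phi_{33} = -0.2719

The PACF at lag k is phi_{kk}, the last component of the solution
to the Yule-Walker system G_k phi = r_k where
  (G_k)_{ij} = rho(|i - j|), (r_k)_i = rho(i), i,j = 1..k.
Equivalently, Durbin-Levinson gives phi_{kk} iteratively:
  phi_{11} = rho(1)
  phi_{kk} = [rho(k) - sum_{j=1..k-1} phi_{k-1,j} rho(k-j)]
            / [1 - sum_{j=1..k-1} phi_{k-1,j} rho(j)],
  phi_{k,j} = phi_{k-1,j} - phi_{kk} phi_{k-1,k-j},  j = 1..k-1.
Step k = 1:
  phi_11 = rho(1) = -0.6235.
Step k = 2:
  phi_22 = [rho(2) - phi_11 rho(1)] / [1 - phi_11 rho(1)] = [0.6655 - (-0.6235)(-0.6235)] / [1 - (-0.6235)(-0.6235)]
         = 0.27674775 / 0.61124775 = 0.452759.
  Update: phi_21 = phi_11 - phi_22 phi_11 = -0.6235 - (0.452759)(-0.6235) = -0.341205.
Step k = 3:
  phi_33 = [rho(3) - phi_21 rho(2) - phi_22 rho(1)] / [1 - phi_21 rho(1) - phi_22 rho(2)]
    numerator   = -0.6415 - (-0.341205)(0.6655) - (0.452759)(-0.6235) = -0.13213305
    denominator = 1 - (-0.341205)(-0.6235) - (0.452759)(0.6655) = 0.48594779
  phi_33 = -0.13213305 / 0.48594779 = -0.2719.
Therefore phi_{33} = -0.2719.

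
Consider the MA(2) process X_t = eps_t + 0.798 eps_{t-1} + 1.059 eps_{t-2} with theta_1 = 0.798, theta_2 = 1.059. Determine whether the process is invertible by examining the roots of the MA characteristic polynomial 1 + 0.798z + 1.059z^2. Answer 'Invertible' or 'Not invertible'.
\text{Not invertible}

The MA(q) characteristic polynomial is P(z) = 1 + 0.798z + 1.059z^2.
Invertibility requires all roots to lie outside the unit circle, i.e. |z| > 1 for every root.
Set 1 + (0.798) z + (1.059) z^2 = 0, i.e. a z^2 + b z + c = 0 with a = 1.059, b = 0.798, c = 1.
Discriminant D = b^2 - 4ac = (0.798)^2 - 4*(1.059)*1 = 0.636804 - (4.236) = -3.599196.
D < 0, so the roots are the complex-conjugate pair z = (-b +/- i sqrt(-D)) / (2a) = -0.3768 +/- 0.8957i.
For a conjugate pair |z|^2 = z * conj(z) = (product of roots) = c/a = 1/(1.059) = 0.944287, so |z| = sqrt(0.944287) = 0.9717 for both roots.
Moduli of all roots: 0.9717, 0.9717.
All moduli strictly greater than 1? No.
Verdict: Not invertible.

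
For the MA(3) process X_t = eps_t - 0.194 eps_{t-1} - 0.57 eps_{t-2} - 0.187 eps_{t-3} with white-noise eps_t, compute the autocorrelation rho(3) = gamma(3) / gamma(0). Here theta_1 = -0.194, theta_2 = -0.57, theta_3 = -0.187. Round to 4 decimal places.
\rho(3) = -0.1338

For an MA(q) process with theta_0 = 1, the autocovariance is
  gamma(k) = sigma^2 * sum_{i=0..q-k} theta_i * theta_{i+k},
and rho(k) = gamma(k) / gamma(0). Sigma^2 cancels.
  numerator   = (1)*(-0.187) = -0.187.
  denominator = (1)^2 + (-0.194)^2 + (-0.57)^2 + (-0.187)^2 = 1.397505.
  rho(3) = -0.187 / 1.397505 = -0.1338.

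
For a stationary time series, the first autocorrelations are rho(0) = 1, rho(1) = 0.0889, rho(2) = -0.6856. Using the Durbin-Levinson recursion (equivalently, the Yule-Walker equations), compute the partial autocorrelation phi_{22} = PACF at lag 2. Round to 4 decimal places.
\phi_{22} = -0.6990

The PACF at lag k is phi_{kk}, the last component of the solution
to the Yule-Walker system G_k phi = r_k where
  (G_k)_{ij} = rho(|i - j|), (r_k)_i = rho(i), i,j = 1..k.
Equivalently, Durbin-Levinson gives phi_{kk} iteratively:
  phi_{11} = rho(1)
  phi_{kk} = [rho(k) - sum_{j=1..k-1} phi_{k-1,j} rho(k-j)]
            / [1 - sum_{j=1..k-1} phi_{k-1,j} rho(j)],
  phi_{k,j} = phi_{k-1,j} - phi_{kk} phi_{k-1,k-j},  j = 1..k-1.
Step k = 1:
  phi_11 = rho(1) = 0.0889.
Step k = 2:
  phi_22 = [rho(2) - phi_11 rho(1)] / [1 - phi_11 rho(1)] = [-0.6856 - (0.0889)(0.0889)] / [1 - (0.0889)(0.0889)]
         = -0.69350321 / 0.99209679 = -0.699.
Therefore phi_{22} = -0.6990.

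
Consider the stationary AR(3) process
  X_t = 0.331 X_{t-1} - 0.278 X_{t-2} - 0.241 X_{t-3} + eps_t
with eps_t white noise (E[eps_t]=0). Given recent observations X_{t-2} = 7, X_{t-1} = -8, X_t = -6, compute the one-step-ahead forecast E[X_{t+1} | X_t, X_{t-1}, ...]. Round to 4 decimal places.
E[X_{t+1} \mid \mathcal F_t] = -1.4490

For an AR(p) model X_t = c + sum_i phi_i X_{t-i} + eps_t, the
one-step-ahead conditional mean is
  E[X_{t+1} | X_t, ...] = c + sum_i phi_i X_{t+1-i}.
Substitute known values:
  E[X_{t+1} | ...] = (0.331) * (-6) + (-0.278) * (-8) + (-0.241) * (7)
                   = -1.4490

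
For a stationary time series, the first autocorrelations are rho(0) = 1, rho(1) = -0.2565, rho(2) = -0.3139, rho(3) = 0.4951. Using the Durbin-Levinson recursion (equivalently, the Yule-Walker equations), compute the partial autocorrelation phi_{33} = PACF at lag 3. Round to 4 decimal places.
\phi_{33} = 0.3560

The PACF at lag k is phi_{kk}, the last component of the solution
to the Yule-Walker system G_k phi = r_k where
  (G_k)_{ij} = rho(|i - j|), (r_k)_i = rho(i), i,j = 1..k.
Equivalently, Durbin-Levinson gives phi_{kk} iteratively:
  phi_{11} = rho(1)
  phi_{kk} = [rho(k) - sum_{j=1..k-1} phi_{k-1,j} rho(k-j)]
            / [1 - sum_{j=1..k-1} phi_{k-1,j} rho(j)],
  phi_{k,j} = phi_{k-1,j} - phi_{kk} phi_{k-1,k-j},  j = 1..k-1.
Step k = 1:
  phi_11 = rho(1) = -0.2565.
Step k = 2:
  phi_22 = [rho(2) - phi_11 rho(1)] / [1 - phi_11 rho(1)] = [-0.3139 - (-0.2565)(-0.2565)] / [1 - (-0.2565)(-0.2565)]
         = -0.37969225 / 0.93420775 = -0.406432.
  Update: phi_21 = phi_11 - phi_22 phi_11 = -0.2565 - (-0.406432)(-0.2565) = -0.36075.
Step k = 3:
  phi_33 = [rho(3) - phi_21 rho(2) - phi_22 rho(1)] / [1 - phi_21 rho(1) - phi_22 rho(2)]
    numerator   = 0.4951 - (-0.36075)(-0.3139) - (-0.406432)(-0.2565) = 0.27761071
    denominator = 1 - (-0.36075)(-0.2565) - (-0.406432)(-0.3139) = 0.77988854
  phi_33 = 0.27761071 / 0.77988854 = 0.356.
Therefore phi_{33} = 0.3560.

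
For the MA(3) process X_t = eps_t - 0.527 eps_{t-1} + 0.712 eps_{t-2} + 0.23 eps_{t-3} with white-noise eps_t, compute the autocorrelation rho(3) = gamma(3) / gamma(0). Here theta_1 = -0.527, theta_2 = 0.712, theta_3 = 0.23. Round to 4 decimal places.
\rho(3) = 0.1252

For an MA(q) process with theta_0 = 1, the autocovariance is
  gamma(k) = sigma^2 * sum_{i=0..q-k} theta_i * theta_{i+k},
and rho(k) = gamma(k) / gamma(0). Sigma^2 cancels.
  numerator   = (1)*(0.23) = 0.23.
  denominator = (1)^2 + (-0.527)^2 + (0.712)^2 + (0.23)^2 = 1.837573.
  rho(3) = 0.23 / 1.837573 = 0.1252.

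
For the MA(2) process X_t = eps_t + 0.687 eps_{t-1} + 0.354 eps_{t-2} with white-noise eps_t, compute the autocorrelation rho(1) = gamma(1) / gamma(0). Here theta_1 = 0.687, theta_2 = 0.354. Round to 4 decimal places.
\rho(1) = 0.5824

For an MA(q) process with theta_0 = 1, the autocovariance is
  gamma(k) = sigma^2 * sum_{i=0..q-k} theta_i * theta_{i+k},
and rho(k) = gamma(k) / gamma(0). Sigma^2 cancels.
  numerator   = (1)*(0.687) + (0.687)*(0.354) = 0.930198.
  denominator = (1)^2 + (0.687)^2 + (0.354)^2 = 1.597285.
  rho(1) = 0.930198 / 1.597285 = 0.5824.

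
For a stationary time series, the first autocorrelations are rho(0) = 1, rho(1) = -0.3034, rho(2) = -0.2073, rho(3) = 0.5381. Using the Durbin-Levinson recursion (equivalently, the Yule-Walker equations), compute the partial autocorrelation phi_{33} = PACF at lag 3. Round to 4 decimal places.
\phi_{33} = 0.4380

The PACF at lag k is phi_{kk}, the last component of the solution
to the Yule-Walker system G_k phi = r_k where
  (G_k)_{ij} = rho(|i - j|), (r_k)_i = rho(i), i,j = 1..k.
Equivalently, Durbin-Levinson gives phi_{kk} iteratively:
  phi_{11} = rho(1)
  phi_{kk} = [rho(k) - sum_{j=1..k-1} phi_{k-1,j} rho(k-j)]
            / [1 - sum_{j=1..k-1} phi_{k-1,j} rho(j)],
  phi_{k,j} = phi_{k-1,j} - phi_{kk} phi_{k-1,k-j},  j = 1..k-1.
Step k = 1:
  phi_11 = rho(1) = -0.3034.
Step k = 2:
  phi_22 = [rho(2) - phi_11 rho(1)] / [1 - phi_11 rho(1)] = [-0.2073 - (-0.3034)(-0.3034)] / [1 - (-0.3034)(-0.3034)]
         = -0.29935156 / 0.90794844 = -0.329701.
  Update: phi_21 = phi_11 - phi_22 phi_11 = -0.3034 - (-0.329701)(-0.3034) = -0.403431.
Step k = 3:
  phi_33 = [rho(3) - phi_21 rho(2) - phi_22 rho(1)] / [1 - phi_21 rho(1) - phi_22 rho(2)]
    numerator   = 0.5381 - (-0.403431)(-0.2073) - (-0.329701)(-0.3034) = 0.35443739
    denominator = 1 - (-0.403431)(-0.3034) - (-0.329701)(-0.2073) = 0.80925191
  phi_33 = 0.35443739 / 0.80925191 = 0.438.
Therefore phi_{33} = 0.4380.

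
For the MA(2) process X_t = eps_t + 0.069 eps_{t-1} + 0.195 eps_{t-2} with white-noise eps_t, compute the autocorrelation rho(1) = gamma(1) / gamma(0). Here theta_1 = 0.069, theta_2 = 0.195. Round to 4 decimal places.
\rho(1) = 0.0791

For an MA(q) process with theta_0 = 1, the autocovariance is
  gamma(k) = sigma^2 * sum_{i=0..q-k} theta_i * theta_{i+k},
and rho(k) = gamma(k) / gamma(0). Sigma^2 cancels.
  numerator   = (1)*(0.069) + (0.069)*(0.195) = 0.082455.
  denominator = (1)^2 + (0.069)^2 + (0.195)^2 = 1.042786.
  rho(1) = 0.082455 / 1.042786 = 0.0791.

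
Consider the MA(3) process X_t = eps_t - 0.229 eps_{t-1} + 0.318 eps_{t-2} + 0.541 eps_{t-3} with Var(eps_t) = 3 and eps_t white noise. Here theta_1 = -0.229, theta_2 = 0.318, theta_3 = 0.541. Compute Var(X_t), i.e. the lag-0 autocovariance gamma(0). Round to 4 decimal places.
\gamma(0) = 4.3387

For an MA(q) process X_t = eps_t + sum_i theta_i eps_{t-i} with
Var(eps_t) = sigma^2, the variance is
  gamma(0) = sigma^2 * (1 + sum_i theta_i^2).
  sum_i theta_i^2 = (-0.229)^2 + (0.318)^2 + (0.541)^2 = 0.052441 + 0.101124 + 0.292681 = 0.446246.
  gamma(0) = 3 * (1 + 0.446246) = 3 * 1.446246 = 4.338738, which rounds to 4.3387.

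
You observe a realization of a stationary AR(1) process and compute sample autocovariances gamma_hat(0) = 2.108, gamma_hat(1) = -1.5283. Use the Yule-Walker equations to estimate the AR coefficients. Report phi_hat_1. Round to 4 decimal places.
\hat\phi_{1} = -0.7250

The Yule-Walker equations for an AR(p) process read, in matrix form,
  Gamma_p phi = r_p,   with   (Gamma_p)_{ij} = gamma(|i - j|),
                       (r_p)_i = gamma(i),   i,j = 1..p.
Substitute the sample gammas (Toeplitz matrix and right-hand side of size 1):
  Gamma_p = [[2.108]]
  r_p     = [-1.5283]
With p = 1 this is the single equation gamma(0) phi_1 = gamma(1):
  phi_hat_1 = gamma(1) / gamma(0) = -1.5283 / 2.108 = -0.7250.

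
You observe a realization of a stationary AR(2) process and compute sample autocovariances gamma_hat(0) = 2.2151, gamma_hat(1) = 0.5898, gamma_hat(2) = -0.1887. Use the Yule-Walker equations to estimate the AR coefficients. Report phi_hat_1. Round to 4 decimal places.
\hat\phi_{1} = 0.3110

The Yule-Walker equations for an AR(p) process read, in matrix form,
  Gamma_p phi = r_p,   with   (Gamma_p)_{ij} = gamma(|i - j|),
                       (r_p)_i = gamma(i),   i,j = 1..p.
Substitute the sample gammas (Toeplitz matrix and right-hand side of size 2):
  Gamma_p = [[2.2151, 0.5898], [0.5898, 2.2151]]
  r_p     = [0.5898, -0.1887]
Written out:
  2.2151 phi_1 + 0.5898 phi_2 = 0.5898
  0.5898 phi_1 + 2.2151 phi_2 = -0.1887
Solve by Cramer's rule:
  det = gamma(0)^2 - gamma(1)^2 = (2.2151)^2 - (0.5898)^2 = 4.90666801 - 0.34786404 = 4.55880397
  phi_hat_1 = [gamma(1) gamma(0) - gamma(1) gamma(2)] / det = [(0.5898)(2.2151) - (0.5898)(-0.1887)] / 4.55880397 = 1.41776124 / 4.55880397 = 0.311
  phi_hat_2 = [gamma(0) gamma(2) - gamma(1)^2] / det = [(2.2151)(-0.1887) - (0.5898)^2] / 4.55880397 = -0.76585341 / 4.55880397 = -0.168
So phi_hat = [0.3110, -0.1680].
Therefore phi_hat_1 = 0.3110.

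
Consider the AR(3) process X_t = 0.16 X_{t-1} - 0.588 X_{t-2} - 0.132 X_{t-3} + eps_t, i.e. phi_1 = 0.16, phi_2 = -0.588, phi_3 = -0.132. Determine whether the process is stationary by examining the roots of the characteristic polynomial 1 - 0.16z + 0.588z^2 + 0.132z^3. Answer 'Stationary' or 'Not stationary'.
\text{Stationary}

The AR(p) characteristic polynomial is P(z) = 1 - 0.16z + 0.588z^2 + 0.132z^3.
Stationarity requires all roots to lie outside the unit circle, i.e. |z| > 1 for every root.
Degree 3: look for a simple real root z0 first, then factor out (1 - z/z0) and solve the remaining quadratic.
Testing z0 = -5: P(-5) = 1 + (-0.16)(-5) + (0.588)(-5)^2 + (0.132)(-5)^3
  = 1 + (0.8) + (14.7) + (-16.5) = 0.  So z_0 = -5 is a root, |z_0| = 5.
Divide out the factor (1 + 0.2 z) = (1 - z/z0) (since 1/z0 = -0.2):
  P(z) = (1 + 0.2 z)(1 + (-0.36) z + (0.66) z^2)
  [check: z-coef -0.36 - (-0.2) = -0.16; z^2-coef 0.66 - (-0.2)(-0.36) = 0.588; z^3-coef -(-0.2)(0.66) = 0.132.]
Remaining roots from the quadratic factor 1 + (-0.36) z + (0.66) z^2:
  Set 1 + (-0.36) z + (0.66) z^2 = 0, i.e. a z^2 + b z + c = 0 with a = 0.66, b = -0.36, c = 1.
  Discriminant D = b^2 - 4ac = (-0.36)^2 - 4*(0.66)*1 = 0.1296 - (2.64) = -2.5104.
  D < 0, so the roots are the complex-conjugate pair z = (-b +/- i sqrt(-D)) / (2a) = 0.2727 +/- 1.2003i.
  For a conjugate pair |z|^2 = z * conj(z) = (product of roots) = c/a = 1/(0.66) = 1.515152, so |z| = sqrt(1.515152) = 1.2309 for both roots.
Moduli of all roots: 5.0000, 1.2309, 1.2309.
All moduli strictly greater than 1? Yes.
Verdict: Stationary.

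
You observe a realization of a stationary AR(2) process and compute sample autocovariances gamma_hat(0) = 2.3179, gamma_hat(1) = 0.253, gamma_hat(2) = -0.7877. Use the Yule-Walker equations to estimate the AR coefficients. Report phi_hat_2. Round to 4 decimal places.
\hat\phi_{2} = -0.3560

The Yule-Walker equations for an AR(p) process read, in matrix form,
  Gamma_p phi = r_p,   with   (Gamma_p)_{ij} = gamma(|i - j|),
                       (r_p)_i = gamma(i),   i,j = 1..p.
Substitute the sample gammas (Toeplitz matrix and right-hand side of size 2):
  Gamma_p = [[2.3179, 0.253], [0.253, 2.3179]]
  r_p     = [0.253, -0.7877]
Written out:
  2.3179 phi_1 + 0.253 phi_2 = 0.253
  0.253 phi_1 + 2.3179 phi_2 = -0.7877
Solve by Cramer's rule:
  det = gamma(0)^2 - gamma(1)^2 = (2.3179)^2 - (0.253)^2 = 5.37266041 - 0.064009 = 5.30865141
  phi_hat_1 = [gamma(1) gamma(0) - gamma(1) gamma(2)] / det = [(0.253)(2.3179) - (0.253)(-0.7877)] / 5.30865141 = 0.7857168 / 5.30865141 = 0.148
  phi_hat_2 = [gamma(0) gamma(2) - gamma(1)^2] / det = [(2.3179)(-0.7877) - (0.253)^2] / 5.30865141 = -1.88981883 / 5.30865141 = -0.356
So phi_hat = [0.1480, -0.3560].
Therefore phi_hat_2 = -0.3560.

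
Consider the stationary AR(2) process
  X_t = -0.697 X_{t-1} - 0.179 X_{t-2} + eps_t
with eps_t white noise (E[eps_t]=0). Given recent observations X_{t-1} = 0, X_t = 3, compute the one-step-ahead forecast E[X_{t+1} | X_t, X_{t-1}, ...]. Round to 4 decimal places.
E[X_{t+1} \mid \mathcal F_t] = -2.0910

For an AR(p) model X_t = c + sum_i phi_i X_{t-i} + eps_t, the
one-step-ahead conditional mean is
  E[X_{t+1} | X_t, ...] = c + sum_i phi_i X_{t+1-i}.
Substitute known values:
  E[X_{t+1} | ...] = (-0.697) * (3) + (-0.179) * (0)
                   = -2.0910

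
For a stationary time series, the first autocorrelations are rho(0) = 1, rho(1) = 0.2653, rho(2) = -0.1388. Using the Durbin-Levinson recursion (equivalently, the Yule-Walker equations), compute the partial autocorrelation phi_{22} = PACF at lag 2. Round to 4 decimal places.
\phi_{22} = -0.2250

The PACF at lag k is phi_{kk}, the last component of the solution
to the Yule-Walker system G_k phi = r_k where
  (G_k)_{ij} = rho(|i - j|), (r_k)_i = rho(i), i,j = 1..k.
Equivalently, Durbin-Levinson gives phi_{kk} iteratively:
  phi_{11} = rho(1)
  phi_{kk} = [rho(k) - sum_{j=1..k-1} phi_{k-1,j} rho(k-j)]
            / [1 - sum_{j=1..k-1} phi_{k-1,j} rho(j)],
  phi_{k,j} = phi_{k-1,j} - phi_{kk} phi_{k-1,k-j},  j = 1..k-1.
Step k = 1:
  phi_11 = rho(1) = 0.2653.
Step k = 2:
  phi_22 = [rho(2) - phi_11 rho(1)] / [1 - phi_11 rho(1)] = [-0.1388 - (0.2653)(0.2653)] / [1 - (0.2653)(0.2653)]
         = -0.20918409 / 0.92961591 = -0.225.
Therefore phi_{22} = -0.2250.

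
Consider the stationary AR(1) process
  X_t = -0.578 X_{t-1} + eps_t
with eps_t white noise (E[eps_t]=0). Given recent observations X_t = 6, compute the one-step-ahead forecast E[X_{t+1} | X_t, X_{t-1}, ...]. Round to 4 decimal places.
E[X_{t+1} \mid \mathcal F_t] = -3.4680

For an AR(p) model X_t = c + sum_i phi_i X_{t-i} + eps_t, the
one-step-ahead conditional mean is
  E[X_{t+1} | X_t, ...] = c + sum_i phi_i X_{t+1-i}.
Substitute known values:
  E[X_{t+1} | ...] = (-0.578) * (6)
                   = -3.4680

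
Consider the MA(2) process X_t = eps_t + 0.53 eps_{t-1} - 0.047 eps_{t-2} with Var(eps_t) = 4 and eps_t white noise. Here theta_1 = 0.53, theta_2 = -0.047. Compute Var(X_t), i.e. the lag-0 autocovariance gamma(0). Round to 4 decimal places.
\gamma(0) = 5.1324

For an MA(q) process X_t = eps_t + sum_i theta_i eps_{t-i} with
Var(eps_t) = sigma^2, the variance is
  gamma(0) = sigma^2 * (1 + sum_i theta_i^2).
  sum_i theta_i^2 = (0.53)^2 + (-0.047)^2 = 0.2809 + 0.002209 = 0.283109.
  gamma(0) = 4 * (1 + 0.283109) = 4 * 1.283109 = 5.132436, which rounds to 5.1324.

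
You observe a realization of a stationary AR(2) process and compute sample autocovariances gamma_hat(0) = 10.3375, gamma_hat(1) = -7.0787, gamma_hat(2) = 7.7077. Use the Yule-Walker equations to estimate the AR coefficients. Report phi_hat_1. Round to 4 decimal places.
\hat\phi_{1} = -0.3280

The Yule-Walker equations for an AR(p) process read, in matrix form,
  Gamma_p phi = r_p,   with   (Gamma_p)_{ij} = gamma(|i - j|),
                       (r_p)_i = gamma(i),   i,j = 1..p.
Substitute the sample gammas (Toeplitz matrix and right-hand side of size 2):
  Gamma_p = [[10.3375, -7.0787], [-7.0787, 10.3375]]
  r_p     = [-7.0787, 7.7077]
Written out:
  10.3375 phi_1 - 7.0787 phi_2 = -7.0787
  -7.0787 phi_1 + 10.3375 phi_2 = 7.7077
Solve by Cramer's rule:
  det = gamma(0)^2 - gamma(1)^2 = (10.3375)^2 - (-7.0787)^2 = 106.86390625 - 50.10799369 = 56.75591256
  phi_hat_1 = [gamma(1) gamma(0) - gamma(1) gamma(2)] / det = [(-7.0787)(10.3375) - (-7.0787)(7.7077)] / 56.75591256 = -18.61556526 / 56.75591256 = -0.328
  phi_hat_2 = [gamma(0) gamma(2) - gamma(1)^2] / det = [(10.3375)(7.7077) - (-7.0787)^2] / 56.75591256 = 29.57035506 / 56.75591256 = 0.521
So phi_hat = [-0.3280, 0.5210].
Therefore phi_hat_1 = -0.3280.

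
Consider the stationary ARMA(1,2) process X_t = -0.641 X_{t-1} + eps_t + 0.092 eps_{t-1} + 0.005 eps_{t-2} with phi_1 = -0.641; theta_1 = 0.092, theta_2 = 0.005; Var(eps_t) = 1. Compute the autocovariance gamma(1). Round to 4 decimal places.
\gamma(1) = -0.8835

Multiply the model equation by X_{t-k} and take expectations. With theta_0 = psi_0 = 1 and psi_j the MA(infinity) weights, this gives
  gamma(k) - sum_i phi_i gamma(k-i) = c_k,
  c_k = sigma^2 * sum_{j=k..q} theta_j psi_{j-k}   (c_k = 0 for k > q),
using gamma(-m) = gamma(m).
psi-weights needed (psi_j = theta_j + sum_i phi_i psi_{j-i}):
  psi_1 = theta_1 + phi_1 = 0.092 + (-0.641) = -0.549
  psi_2 = theta_2 + phi_1 psi_1 = 0.005 + (-0.641)(-0.549) = 0.356909
Right-hand sides:
  c_0 = sigma^2 (1 + theta_1 psi_1 + theta_2 psi_2) = 1 * (1 + (0.092)(-0.549) + (0.005)(0.356909)) = 1 * 0.951277 = 0.951277
  c_1 = sigma^2 (theta_1 + theta_2 psi_1) = 1 * (0.092 + (0.005)(-0.549)) = 0.089255
  c_2 = sigma^2 theta_2 = 1 * (0.005) = 0.005
Equations for k = 0 and k = 1 (AR order 1):
  gamma(0) = phi_1 gamma(1) + c_0
  gamma(1) = phi_1 gamma(0) + c_1
Substituting the second into the first: gamma(0) (1 - phi_1^2) = c_0 + phi_1 c_1, so
  gamma(0) = (c_0 + phi_1 c_1) / (1 - phi_1^2) = (0.951277 + (-0.641)(0.089255)) / (1 - (-0.641)^2) = 0.894064 / 0.589119 = 1.517629.
  gamma(1) = phi_1 gamma(0) + c_1 = (-0.641)(1.517629) + (0.089255) = -0.883545.
Therefore gamma(1) = -0.8835 (to 4 decimal places).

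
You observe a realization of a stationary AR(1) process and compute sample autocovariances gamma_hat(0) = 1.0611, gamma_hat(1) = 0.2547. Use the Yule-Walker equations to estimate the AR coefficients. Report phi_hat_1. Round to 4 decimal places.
\hat\phi_{1} = 0.2400

The Yule-Walker equations for an AR(p) process read, in matrix form,
  Gamma_p phi = r_p,   with   (Gamma_p)_{ij} = gamma(|i - j|),
                       (r_p)_i = gamma(i),   i,j = 1..p.
Substitute the sample gammas (Toeplitz matrix and right-hand side of size 1):
  Gamma_p = [[1.0611]]
  r_p     = [0.2547]
With p = 1 this is the single equation gamma(0) phi_1 = gamma(1):
  phi_hat_1 = gamma(1) / gamma(0) = 0.2547 / 1.0611 = 0.2400.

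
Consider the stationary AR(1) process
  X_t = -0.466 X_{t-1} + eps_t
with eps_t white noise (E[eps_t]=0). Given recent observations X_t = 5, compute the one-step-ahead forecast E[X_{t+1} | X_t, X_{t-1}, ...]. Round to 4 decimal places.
E[X_{t+1} \mid \mathcal F_t] = -2.3300

For an AR(p) model X_t = c + sum_i phi_i X_{t-i} + eps_t, the
one-step-ahead conditional mean is
  E[X_{t+1} | X_t, ...] = c + sum_i phi_i X_{t+1-i}.
Substitute known values:
  E[X_{t+1} | ...] = (-0.466) * (5)
                   = -2.3300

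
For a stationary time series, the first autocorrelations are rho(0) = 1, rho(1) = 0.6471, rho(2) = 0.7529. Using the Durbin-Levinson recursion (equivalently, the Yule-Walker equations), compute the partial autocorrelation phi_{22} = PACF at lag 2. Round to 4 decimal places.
\phi_{22} = 0.5749

The PACF at lag k is phi_{kk}, the last component of the solution
to the Yule-Walker system G_k phi = r_k where
  (G_k)_{ij} = rho(|i - j|), (r_k)_i = rho(i), i,j = 1..k.
Equivalently, Durbin-Levinson gives phi_{kk} iteratively:
  phi_{11} = rho(1)
  phi_{kk} = [rho(k) - sum_{j=1..k-1} phi_{k-1,j} rho(k-j)]
            / [1 - sum_{j=1..k-1} phi_{k-1,j} rho(j)],
  phi_{k,j} = phi_{k-1,j} - phi_{kk} phi_{k-1,k-j},  j = 1..k-1.
Step k = 1:
  phi_11 = rho(1) = 0.6471.
Step k = 2:
  phi_22 = [rho(2) - phi_11 rho(1)] / [1 - phi_11 rho(1)] = [0.7529 - (0.6471)(0.6471)] / [1 - (0.6471)(0.6471)]
         = 0.33416159 / 0.58126159 = 0.5749.
Therefore phi_{22} = 0.5749.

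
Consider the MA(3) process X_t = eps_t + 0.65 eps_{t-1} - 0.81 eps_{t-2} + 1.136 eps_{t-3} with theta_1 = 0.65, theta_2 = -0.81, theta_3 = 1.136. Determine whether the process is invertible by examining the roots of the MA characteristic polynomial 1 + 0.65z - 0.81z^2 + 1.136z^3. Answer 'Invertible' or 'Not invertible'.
\text{Not invertible}

The MA(q) characteristic polynomial is P(z) = 1 + 0.65z - 0.81z^2 + 1.136z^3.
Invertibility requires all roots to lie outside the unit circle, i.e. |z| > 1 for every root.
Degree 3: look for a simple real root z0 first, then factor out (1 - z/z0) and solve the remaining quadratic.
Testing z0 = -0.625: P(-0.625) = 1 + (0.65)(-0.625) + (-0.81)(-0.625)^2 + (1.136)(-0.625)^3
  = 1 + (-0.40625) + (-0.316406) + (-0.277344) = 0.  So z_0 = -0.625 is a root, |z_0| = 0.625.
Divide out the factor (1 + 1.6 z) = (1 - z/z0) (since 1/z0 = -1.6):
  P(z) = (1 + 1.6 z)(1 + (-0.95) z + (0.71) z^2)
  [check: z-coef -0.95 - (-1.6) = 0.65; z^2-coef 0.71 - (-1.6)(-0.95) = -0.81; z^3-coef -(-1.6)(0.71) = 1.136.]
Remaining roots from the quadratic factor 1 + (-0.95) z + (0.71) z^2:
  Set 1 + (-0.95) z + (0.71) z^2 = 0, i.e. a z^2 + b z + c = 0 with a = 0.71, b = -0.95, c = 1.
  Discriminant D = b^2 - 4ac = (-0.95)^2 - 4*(0.71)*1 = 0.9025 - (2.84) = -1.9375.
  D < 0, so the roots are the complex-conjugate pair z = (-b +/- i sqrt(-D)) / (2a) = 0.669 +/- 0.9802i.
  For a conjugate pair |z|^2 = z * conj(z) = (product of roots) = c/a = 1/(0.71) = 1.408451, so |z| = sqrt(1.408451) = 1.1868 for both roots.
Moduli of all roots: 0.6250, 1.1868, 1.1868.
All moduli strictly greater than 1? No.
Verdict: Not invertible.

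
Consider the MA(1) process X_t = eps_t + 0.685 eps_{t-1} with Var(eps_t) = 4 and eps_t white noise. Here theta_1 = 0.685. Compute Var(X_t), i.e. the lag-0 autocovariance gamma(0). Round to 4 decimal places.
\gamma(0) = 5.8769

For an MA(q) process X_t = eps_t + sum_i theta_i eps_{t-i} with
Var(eps_t) = sigma^2, the variance is
  gamma(0) = sigma^2 * (1 + sum_i theta_i^2).
  sum_i theta_i^2 = (0.685)^2 = 0.469225.
  gamma(0) = 4 * (1 + 0.469225) = 4 * 1.469225 = 5.8769.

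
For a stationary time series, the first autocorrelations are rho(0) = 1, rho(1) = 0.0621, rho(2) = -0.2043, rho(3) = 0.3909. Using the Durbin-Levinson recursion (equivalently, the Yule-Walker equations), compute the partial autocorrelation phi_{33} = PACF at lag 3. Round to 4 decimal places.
\phi_{33} = 0.4401

The PACF at lag k is phi_{kk}, the last component of the solution
to the Yule-Walker system G_k phi = r_k where
  (G_k)_{ij} = rho(|i - j|), (r_k)_i = rho(i), i,j = 1..k.
Equivalently, Durbin-Levinson gives phi_{kk} iteratively:
  phi_{11} = rho(1)
  phi_{kk} = [rho(k) - sum_{j=1..k-1} phi_{k-1,j} rho(k-j)]
            / [1 - sum_{j=1..k-1} phi_{k-1,j} rho(j)],
  phi_{k,j} = phi_{k-1,j} - phi_{kk} phi_{k-1,k-j},  j = 1..k-1.
Step k = 1:
  phi_11 = rho(1) = 0.0621.
Step k = 2:
  phi_22 = [rho(2) - phi_11 rho(1)] / [1 - phi_11 rho(1)] = [-0.2043 - (0.0621)(0.0621)] / [1 - (0.0621)(0.0621)]
         = -0.20815641 / 0.99614359 = -0.208962.
  Update: phi_21 = phi_11 - phi_22 phi_11 = 0.0621 - (-0.208962)(0.0621) = 0.075077.
Step k = 3:
  phi_33 = [rho(3) - phi_21 rho(2) - phi_22 rho(1)] / [1 - phi_21 rho(1) - phi_22 rho(2)]
    numerator   = 0.3909 - (0.075077)(-0.2043) - (-0.208962)(0.0621) = 0.4192147
    denominator = 1 - (0.075077)(0.0621) - (-0.208962)(-0.2043) = 0.95264676
  phi_33 = 0.4192147 / 0.95264676 = 0.4401.
Therefore phi_{33} = 0.4401.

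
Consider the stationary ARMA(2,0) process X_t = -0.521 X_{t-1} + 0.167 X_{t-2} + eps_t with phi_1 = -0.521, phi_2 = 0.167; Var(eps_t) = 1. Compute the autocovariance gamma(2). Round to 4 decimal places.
\gamma(2) = 0.8328

Multiply the model equation by X_{t-k} and take expectations. With theta_0 = psi_0 = 1 and psi_j the MA(infinity) weights, this gives
  gamma(k) - sum_i phi_i gamma(k-i) = c_k,
  c_k = sigma^2 * sum_{j=k..q} theta_j psi_{j-k}   (c_k = 0 for k > q),
using gamma(-m) = gamma(m).
Pure AR (q = 0): c_0 = sigma^2 = 1, c_k = 0 for k >= 1.
Equations for k = 0, 1, 2 (AR order 2, c_2 = 0):
  (E0) gamma(0) = phi_1 gamma(1) + phi_2 gamma(2) + c_0
  (E1) gamma(1) = phi_1 gamma(0) + phi_2 gamma(1) + c_1
  (E2) gamma(2) = phi_1 gamma(1) + phi_2 gamma(0)
From (E1): gamma(1) = A gamma(0) + B with
  A = phi_1 / (1 - phi_2) = -0.521 / 0.833 = -0.62545,   B = c_1 / (1 - phi_2) = 0 / 0.833 = 0.
Insert (E2) into (E0): gamma(0) (1 - phi_2^2) = phi_1 (1 + phi_2) gamma(1) + c_0.
  phi_1 (1 + phi_2) = (-0.521)(1.167) = -0.608007,   1 - phi_2^2 = 0.972111.
Replace gamma(1) by A gamma(0) + B and collect gamma(0):
  gamma(0) [0.972111 - (-0.608007)(-0.62545)] = c_0 = 1
  gamma(0) * 0.591833 = 1
  gamma(0) = 1 / 0.591833 = 1.689666.
  gamma(1) = A gamma(0) = (-0.62545)(1.689666) = -1.056802.
  gamma(2) = phi_1 gamma(1) + phi_2 gamma(0) = (-0.521)(-1.056802) + (0.167)(1.689666) = 0.832768.
Therefore gamma(2) = 0.8328 (to 4 decimal places).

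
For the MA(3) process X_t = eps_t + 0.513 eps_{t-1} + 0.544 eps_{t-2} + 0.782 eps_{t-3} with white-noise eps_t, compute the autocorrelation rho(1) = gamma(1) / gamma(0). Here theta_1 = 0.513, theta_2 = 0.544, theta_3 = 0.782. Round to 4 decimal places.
\rho(1) = 0.5609

For an MA(q) process with theta_0 = 1, the autocovariance is
  gamma(k) = sigma^2 * sum_{i=0..q-k} theta_i * theta_{i+k},
and rho(k) = gamma(k) / gamma(0). Sigma^2 cancels.
  numerator   = (1)*(0.513) + (0.513)*(0.544) + (0.544)*(0.782) = 1.21748.
  denominator = (1)^2 + (0.513)^2 + (0.544)^2 + (0.782)^2 = 2.170629.
  rho(1) = 1.21748 / 2.170629 = 0.5609.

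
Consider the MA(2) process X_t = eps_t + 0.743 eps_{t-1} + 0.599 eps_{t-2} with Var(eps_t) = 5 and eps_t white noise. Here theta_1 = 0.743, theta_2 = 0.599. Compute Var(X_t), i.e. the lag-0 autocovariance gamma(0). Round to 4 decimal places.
\gamma(0) = 9.5543

For an MA(q) process X_t = eps_t + sum_i theta_i eps_{t-i} with
Var(eps_t) = sigma^2, the variance is
  gamma(0) = sigma^2 * (1 + sum_i theta_i^2).
  sum_i theta_i^2 = (0.743)^2 + (0.599)^2 = 0.552049 + 0.358801 = 0.91085.
  gamma(0) = 5 * (1 + 0.91085) = 5 * 1.91085 = 9.55425, which rounds to 9.5543.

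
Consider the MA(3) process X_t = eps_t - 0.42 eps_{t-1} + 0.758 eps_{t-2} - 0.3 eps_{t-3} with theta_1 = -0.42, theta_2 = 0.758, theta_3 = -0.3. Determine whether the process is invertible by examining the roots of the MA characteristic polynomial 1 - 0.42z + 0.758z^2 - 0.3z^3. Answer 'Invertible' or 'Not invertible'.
\text{Invertible}

The MA(q) characteristic polynomial is P(z) = 1 - 0.42z + 0.758z^2 - 0.3z^3.
Invertibility requires all roots to lie outside the unit circle, i.e. |z| > 1 for every root.
Degree 3: look for a simple real root z0 first, then factor out (1 - z/z0) and solve the remaining quadratic.
Testing z0 = 2.5: P(2.5) = 1 + (-0.42)(2.5) + (0.758)(2.5)^2 + (-0.3)(2.5)^3
  = 1 + (-1.05) + (4.7375) + (-4.6875) = 0.  So z_0 = 2.5 is a root, |z_0| = 2.5.
Divide out the factor (1 - 0.4 z) = (1 - z/z0) (since 1/z0 = 0.4):
  P(z) = (1 - 0.4 z)(1 + (-0.02) z + (0.75) z^2)
  [check: z-coef -0.02 - (0.4) = -0.42; z^2-coef 0.75 - (0.4)(-0.02) = 0.758; z^3-coef -(0.4)(0.75) = -0.3.]
Remaining roots from the quadratic factor 1 + (-0.02) z + (0.75) z^2:
  Set 1 + (-0.02) z + (0.75) z^2 = 0, i.e. a z^2 + b z + c = 0 with a = 0.75, b = -0.02, c = 1.
  Discriminant D = b^2 - 4ac = (-0.02)^2 - 4*(0.75)*1 = 0.0004 - (3) = -2.9996.
  D < 0, so the roots are the complex-conjugate pair z = (-b +/- i sqrt(-D)) / (2a) = 0.0133 +/- 1.1546i.
  For a conjugate pair |z|^2 = z * conj(z) = (product of roots) = c/a = 1/(0.75) = 1.333333, so |z| = sqrt(1.333333) = 1.1547 for both roots.
Moduli of all roots: 2.5000, 1.1547, 1.1547.
All moduli strictly greater than 1? Yes.
Verdict: Invertible.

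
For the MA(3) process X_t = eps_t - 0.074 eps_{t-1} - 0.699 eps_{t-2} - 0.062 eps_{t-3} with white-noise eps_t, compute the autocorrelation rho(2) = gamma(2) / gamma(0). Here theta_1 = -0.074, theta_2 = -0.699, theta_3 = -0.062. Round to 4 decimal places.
\rho(2) = -0.4636

For an MA(q) process with theta_0 = 1, the autocovariance is
  gamma(k) = sigma^2 * sum_{i=0..q-k} theta_i * theta_{i+k},
and rho(k) = gamma(k) / gamma(0). Sigma^2 cancels.
  numerator   = (1)*(-0.699) + (-0.074)*(-0.062) = -0.694412.
  denominator = (1)^2 + (-0.074)^2 + (-0.699)^2 + (-0.062)^2 = 1.497921.
  rho(2) = -0.694412 / 1.497921 = -0.4636.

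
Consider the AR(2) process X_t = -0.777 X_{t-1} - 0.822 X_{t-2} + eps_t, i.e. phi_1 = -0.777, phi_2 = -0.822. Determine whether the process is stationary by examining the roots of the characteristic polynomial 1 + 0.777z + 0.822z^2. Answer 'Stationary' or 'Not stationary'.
\text{Stationary}

The AR(p) characteristic polynomial is P(z) = 1 + 0.777z + 0.822z^2.
Stationarity requires all roots to lie outside the unit circle, i.e. |z| > 1 for every root.
Set 1 + (0.777) z + (0.822) z^2 = 0, i.e. a z^2 + b z + c = 0 with a = 0.822, b = 0.777, c = 1.
Discriminant D = b^2 - 4ac = (0.777)^2 - 4*(0.822)*1 = 0.603729 - (3.288) = -2.684271.
D < 0, so the roots are the complex-conjugate pair z = (-b +/- i sqrt(-D)) / (2a) = -0.4726 +/- 0.9966i.
For a conjugate pair |z|^2 = z * conj(z) = (product of roots) = c/a = 1/(0.822) = 1.216545, so |z| = sqrt(1.216545) = 1.103 for both roots.
Moduli of all roots: 1.1030, 1.1030.
All moduli strictly greater than 1? Yes.
Verdict: Stationary.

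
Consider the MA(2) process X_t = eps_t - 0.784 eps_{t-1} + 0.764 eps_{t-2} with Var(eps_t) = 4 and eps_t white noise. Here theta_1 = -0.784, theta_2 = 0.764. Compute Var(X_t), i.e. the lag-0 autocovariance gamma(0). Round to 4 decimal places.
\gamma(0) = 8.7934

For an MA(q) process X_t = eps_t + sum_i theta_i eps_{t-i} with
Var(eps_t) = sigma^2, the variance is
  gamma(0) = sigma^2 * (1 + sum_i theta_i^2).
  sum_i theta_i^2 = (-0.784)^2 + (0.764)^2 = 0.614656 + 0.583696 = 1.198352.
  gamma(0) = 4 * (1 + 1.198352) = 4 * 2.198352 = 8.793408, which rounds to 8.7934.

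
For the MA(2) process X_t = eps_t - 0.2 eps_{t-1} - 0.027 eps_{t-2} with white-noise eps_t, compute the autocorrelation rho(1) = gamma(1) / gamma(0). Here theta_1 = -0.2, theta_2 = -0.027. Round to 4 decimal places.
\rho(1) = -0.1870

For an MA(q) process with theta_0 = 1, the autocovariance is
  gamma(k) = sigma^2 * sum_{i=0..q-k} theta_i * theta_{i+k},
and rho(k) = gamma(k) / gamma(0). Sigma^2 cancels.
  numerator   = (1)*(-0.2) + (-0.2)*(-0.027) = -0.1946.
  denominator = (1)^2 + (-0.2)^2 + (-0.027)^2 = 1.040729.
  rho(1) = -0.1946 / 1.040729 = -0.1870.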